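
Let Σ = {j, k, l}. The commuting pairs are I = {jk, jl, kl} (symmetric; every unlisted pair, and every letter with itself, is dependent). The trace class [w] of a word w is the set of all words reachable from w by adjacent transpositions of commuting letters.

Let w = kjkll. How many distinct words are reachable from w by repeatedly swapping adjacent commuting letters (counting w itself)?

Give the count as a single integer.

0(k) covers ∅
1(j) covers ∅
2(k) covers 0:k
3(l) covers ∅
4(l) covers 3:l
floor of heap: 0:k, 1:j, 3:l
completions by unplaced set U, small U first (add the entries for U minus each lowest piece of U):
  |U|=1: {1}:1  {2}:1  {4}:1
  |U|=2: {0,2}:1  {1,2}:2  {1,4}:2  {2,4}:2  {3,4}:1
  |U|=3: {0,1,2}:3  {0,2,4}:3  {1,2,4}:6  {1,3,4}:3  {2,3,4}:3
  start at 0(k): 12
  start at 1(j): 6
  start at 3(l): 12
sum over floor = 30

30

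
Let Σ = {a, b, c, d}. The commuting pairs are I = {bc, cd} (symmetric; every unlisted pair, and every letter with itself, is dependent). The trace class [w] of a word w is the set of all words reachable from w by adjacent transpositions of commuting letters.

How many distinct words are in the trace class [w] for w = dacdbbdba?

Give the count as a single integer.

drop 0:d onto floor
drop 1:a onto {0:d}
drop 2:c onto {1:a}
drop 3:d onto {1:a}
drop 4:b onto {3:d}
drop 5:b onto {4:b}
drop 6:d onto {5:b}
drop 7:b onto {6:d}
drop 8:a onto {2:c, 7:b}
ground layer = {0:d}
drop-orders for the pieces not yet dropped (sum over which currently-grounded one goes next):
  1 to go: {8} 1
  2 to go: {2,8} 1  {7,8} 1
  3 to go: {2,7,8} 2  {6,7,8} 1
  4 to go: {2,6,7,8} 3  {5,6,7,8} 1
  5 to go: {2,5,6,7,8} 4  {4,5,6,7,8} 1
  6 to go: {2,4,5,6,7,8} 5  {3,4,5,6,7,8} 1
  7 to go: {2,3,4,5,6,7,8} 6
  if 0:d drops first: 6 orders

6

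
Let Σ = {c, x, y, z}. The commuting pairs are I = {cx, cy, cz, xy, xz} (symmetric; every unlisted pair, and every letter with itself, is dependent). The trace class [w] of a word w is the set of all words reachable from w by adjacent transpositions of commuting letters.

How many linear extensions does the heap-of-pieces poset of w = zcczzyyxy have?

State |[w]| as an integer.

piece 0:z — minimal
piece 1:c — minimal
piece 2:c rests on {1:c}
piece 3:z rests on {0:z}
piece 4:z rests on {3:z}
piece 5:y rests on {4:z}
piece 6:y rests on {5:y}
piece 7:x — minimal
piece 8:y rests on {6:y}
minimal pieces: {0:z, 1:c, 7:x}
ways to finish when only these pieces remain (= sum over removing one remaining piece with nothing left below it):
  1 left: {2}→1  {7}→1  {8}→1
  2 left: {1,2}→1  {2,7}→2  {2,8}→2  {6,8}→1  {7,8}→2
  3 left: {1,2,7}→3  {1,2,8}→3  {2,6,8}→3  {2,7,8}→6  {5,6,8}→1  {6,7,8}→3
  4 left: {1,2,6,8}→6  {1,2,7,8}→12  {2,5,6,8}→4  {2,6,7,8}→12  {4,5,6,8}→1  {5,6,7,8}→4
  5 left: {1,2,5,6,8}→10  {1,2,6,7,8}→30  {2,4,5,6,8}→5  {2,5,6,7,8}→20  {3,4,5,6,8}→1  {4,5,6,7,8}→5
  6 left: {0,3,4,5,6,8}→1  {1,2,4,5,6,8}→15  {1,2,5,6,7,8}→60  {2,3,4,5,6,8}→6  {2,4,5,6,7,8}→30  {3,4,5,6,7,8}→6
  7 left: {0,2,3,4,5,6,8}→7  {0,3,4,5,6,7,8}→7  {1,2,3,4,5,6,8}→21  {1,2,4,5,6,7,8}→105  {2,3,4,5,6,7,8}→42
  placing 0:z first → 168 extensions
  placing 1:c first → 56 extensions
  placing 7:x first → 28 extensions
total linear extensions = 252

252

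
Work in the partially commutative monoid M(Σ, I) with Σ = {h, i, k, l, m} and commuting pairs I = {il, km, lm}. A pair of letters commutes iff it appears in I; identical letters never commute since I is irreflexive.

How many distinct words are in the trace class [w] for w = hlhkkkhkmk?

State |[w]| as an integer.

piece 0:h — minimal
piece 1:l rests on {0:h}
piece 2:h rests on {1:l}
piece 3:k rests on {2:h}
piece 4:k rests on {3:k}
piece 5:k rests on {4:k}
piece 6:h rests on {5:k}
piece 7:k rests on {6:h}
piece 8:m rests on {6:h}
piece 9:k rests on {7:k}
minimal pieces: {0:h}
ways to finish when only these pieces remain (= sum over removing one remaining piece with nothing left below it):
  1 left: {8}→1  {9}→1
  2 left: {7,9}→1  {8,9}→2
  3 left: {7,8,9}→3
  4 left: {6,7,8,9}→3
  5 left: {5,6,7,8,9}→3
  6 left: {4,5,6,7,8,9}→3
  7 left: {3,4,5,6,7,8,9}→3
  8 left: {2,3,4,5,6,7,8,9}→3
  placing 0:h first → 3 extensions

3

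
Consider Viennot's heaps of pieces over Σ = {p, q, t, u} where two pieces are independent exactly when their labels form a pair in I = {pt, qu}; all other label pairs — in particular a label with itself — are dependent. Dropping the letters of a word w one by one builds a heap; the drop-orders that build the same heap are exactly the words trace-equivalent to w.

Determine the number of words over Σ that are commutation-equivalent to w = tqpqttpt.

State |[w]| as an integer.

4

piece 0:t — minimal
piece 1:q rests on {0:t}
piece 2:p rests on {1:q}
piece 3:q rests on {2:p}
piece 4:t rests on {3:q}
piece 5:t rests on {4:t}
piece 6:p rests on {3:q}
piece 7:t rests on {5:t}
minimal pieces: {0:t}
ways to finish when only these pieces remain (= sum over removing one remaining piece with nothing left below it):
  1 left: {6}→1  {7}→1
  2 left: {5,7}→1  {6,7}→2
  3 left: {4,5,7}→1  {5,6,7}→3
  4 left: {4,5,6,7}→4
  5 left: {3,4,5,6,7}→4
  6 left: {2,3,4,5,6,7}→4
  placing 0:t first → 4 extensions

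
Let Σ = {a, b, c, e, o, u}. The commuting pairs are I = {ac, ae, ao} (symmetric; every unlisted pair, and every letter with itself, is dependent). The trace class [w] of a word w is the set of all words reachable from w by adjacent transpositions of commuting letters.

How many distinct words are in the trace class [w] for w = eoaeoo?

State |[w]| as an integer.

6

drop 0:e onto floor
drop 1:o onto {0:e}
drop 2:a onto floor
drop 3:e onto {1:o}
drop 4:o onto {3:e}
drop 5:o onto {4:o}
ground layer = {0:e, 2:a}
drop-orders for the pieces not yet dropped (sum over which currently-grounded one goes next):
  1 to go: {2} 1  {5} 1
  2 to go: {2,5} 2  {4,5} 1
  3 to go: {2,4,5} 3  {3,4,5} 1
  4 to go: {1,3,4,5} 1  {2,3,4,5} 4
  if 0:e drops first: 5 orders
  if 2:a drops first: 1 orders
heap linearizations: 6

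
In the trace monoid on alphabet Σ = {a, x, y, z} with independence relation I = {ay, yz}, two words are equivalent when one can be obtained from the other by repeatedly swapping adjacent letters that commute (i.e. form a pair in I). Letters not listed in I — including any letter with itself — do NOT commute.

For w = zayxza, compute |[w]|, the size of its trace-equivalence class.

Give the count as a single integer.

3

0(z) covers ∅
1(a) covers 0:z
2(y) covers ∅
3(x) covers 1:a, 2:y
4(z) covers 3:x
5(a) covers 4:z
floor of heap: 0:z, 2:y
completions by unplaced set U, small U first (add the entries for U minus each lowest piece of U):
  |U|=1: {5}:1
  |U|=2: {4,5}:1
  |U|=3: {3,4,5}:1
  |U|=4: {1,3,4,5}:1  {2,3,4,5}:1
  start at 0(z): 2
  start at 2(y): 1
sum over floor = 3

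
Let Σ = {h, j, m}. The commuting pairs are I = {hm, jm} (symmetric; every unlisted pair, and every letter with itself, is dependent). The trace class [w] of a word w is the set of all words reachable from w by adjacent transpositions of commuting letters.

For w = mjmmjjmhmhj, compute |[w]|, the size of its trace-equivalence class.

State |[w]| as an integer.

#0=m has no predecessor
#1=j has no predecessor
#2=m depends on [0:m]
#3=m depends on [2:m]
#4=j depends on [1:j]
#5=j depends on [4:j]
#6=m depends on [3:m]
#7=h depends on [5:j]
#8=m depends on [6:m]
#9=h depends on [7:h]
#10=j depends on [9:h]
sources: [0:m, 1:j]
N(rest) = Σ N(rest − s) over sources s of rest; N(one piece) = 1:
  size 1 → [8]=1  [10]=1
  size 2 → [6,8]=1  [8,10]=2  [9,10]=1
  size 3 → [3,6,8]=1  [6,8,10]=3  [7,9,10]=1  [8,9,10]=3
  size 4 → [2,3,6,8]=1  [3,6,8,10]=4  [5,7,9,10]=1  [6,8,9,10]=6  [7,8,9,10]=4
  size 5 → [0,2,3,6,8]=1  [2,3,6,8,10]=5  [3,6,8,9,10]=10  [4,5,7,9,10]=1  [5,7,8,9,10]=5  [6,7,8,9,10]=10
  size 6 → [0,2,3,6,8,10]=6  [1,4,5,7,9,10]=1  [2,3,6,8,9,10]=15  [3,6,7,8,9,10]=20  [4,5,7,8,9,10]=6  [5,6,7,8,9,10]=15
  size 7 → [0,2,3,6,8,9,10]=21  [1,4,5,7,8,9,10]=7  [2,3,6,7,8,9,10]=35  [3,5,6,7,8,9,10]=35  [4,5,6,7,8,9,10]=21
  size 8 → [0,2,3,6,7,8,9,10]=56  [1,4,5,6,7,8,9,10]=28  [2,3,5,6,7,8,9,10]=70  [3,4,5,6,7,8,9,10]=56
  size 9 → [0,2,3,5,6,7,8,9,10]=126  [1,3,4,5,6,7,8,9,10]=84  [2,3,4,5,6,7,8,9,10]=126
  first=0(m) contributes 210
  first=1(j) contributes 252
|[w]| = 462

462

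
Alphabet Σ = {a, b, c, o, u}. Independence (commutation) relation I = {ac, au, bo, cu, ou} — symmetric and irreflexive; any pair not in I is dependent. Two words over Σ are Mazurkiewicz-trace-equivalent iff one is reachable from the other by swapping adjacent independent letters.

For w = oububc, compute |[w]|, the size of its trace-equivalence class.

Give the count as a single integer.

drop 0:o onto floor
drop 1:u onto floor
drop 2:b onto {1:u}
drop 3:u onto {2:b}
drop 4:b onto {3:u}
drop 5:c onto {0:o, 4:b}
ground layer = {0:o, 1:u}
drop-orders for the pieces not yet dropped (sum over which currently-grounded one goes next):
  1 to go: {5} 1
  2 to go: {0,5} 1  {4,5} 1
  3 to go: {0,4,5} 2  {3,4,5} 1
  4 to go: {0,3,4,5} 3  {2,3,4,5} 1
  if 0:o drops first: 1 orders
  if 1:u drops first: 4 orders
heap linearizations: 5

5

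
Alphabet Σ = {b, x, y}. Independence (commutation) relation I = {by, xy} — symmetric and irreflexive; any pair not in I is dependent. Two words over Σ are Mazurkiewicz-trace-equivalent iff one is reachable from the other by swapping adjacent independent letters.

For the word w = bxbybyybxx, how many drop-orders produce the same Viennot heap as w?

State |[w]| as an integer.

drop 0:b onto floor
drop 1:x onto {0:b}
drop 2:b onto {1:x}
drop 3:y onto floor
drop 4:b onto {2:b}
drop 5:y onto {3:y}
drop 6:y onto {5:y}
drop 7:b onto {4:b}
drop 8:x onto {7:b}
drop 9:x onto {8:x}
ground layer = {0:b, 3:y}
drop-orders for the pieces not yet dropped (sum over which currently-grounded one goes next):
  1 to go: {6} 1  {9} 1
  2 to go: {5,6} 1  {6,9} 2  {8,9} 1
  3 to go: {3,5,6} 1  {5,6,9} 3  {6,8,9} 3  {7,8,9} 1
  4 to go: {3,5,6,9} 4  {4,7,8,9} 1  {5,6,8,9} 6  {6,7,8,9} 4
  5 to go: {2,4,7,8,9} 1  {3,5,6,8,9} 10  {4,6,7,8,9} 5  {5,6,7,8,9} 10
  6 to go: {1,2,4,7,8,9} 1  {2,4,6,7,8,9} 6  {3,5,6,7,8,9} 20  {4,5,6,7,8,9} 15
  7 to go: {0,1,2,4,7,8,9} 1  {1,2,4,6,7,8,9} 7  {2,4,5,6,7,8,9} 21  {3,4,5,6,7,8,9} 35
  8 to go: {0,1,2,4,6,7,8,9} 8  {1,2,4,5,6,7,8,9} 28  {2,3,4,5,6,7,8,9} 56
  if 0:b drops first: 84 orders
  if 3:y drops first: 36 orders
heap linearizations: 120

120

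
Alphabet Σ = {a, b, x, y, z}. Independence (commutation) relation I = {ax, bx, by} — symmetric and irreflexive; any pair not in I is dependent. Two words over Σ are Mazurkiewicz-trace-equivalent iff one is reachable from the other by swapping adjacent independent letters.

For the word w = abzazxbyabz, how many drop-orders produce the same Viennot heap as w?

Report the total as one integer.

#0=a has no predecessor
#1=b depends on [0:a]
#2=z depends on [1:b]
#3=a depends on [2:z]
#4=z depends on [3:a]
#5=x depends on [4:z]
#6=b depends on [4:z]
#7=y depends on [5:x]
#8=a depends on [6:b, 7:y]
#9=b depends on [8:a]
#10=z depends on [9:b]
sources: [0:a]
N(rest) = Σ N(rest − s) over sources s of rest; N(one piece) = 1:
  size 1 → [10]=1
  size 2 → [9,10]=1
  size 3 → [8,9,10]=1
  size 4 → [6,8,9,10]=1  [7,8,9,10]=1
  size 5 → [5,7,8,9,10]=1  [6,7,8,9,10]=2
  size 6 → [5,6,7,8,9,10]=3
  size 7 → [4,5,6,7,8,9,10]=3
  size 8 → [3,4,5,6,7,8,9,10]=3
  size 9 → [2,3,4,5,6,7,8,9,10]=3
  first=0(a) contributes 3

3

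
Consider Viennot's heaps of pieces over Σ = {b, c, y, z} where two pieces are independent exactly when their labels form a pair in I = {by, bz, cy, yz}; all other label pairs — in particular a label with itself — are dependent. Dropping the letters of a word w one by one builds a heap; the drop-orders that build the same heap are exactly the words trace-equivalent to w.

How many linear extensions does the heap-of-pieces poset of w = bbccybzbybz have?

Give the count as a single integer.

550

drop 0:b onto floor
drop 1:b onto {0:b}
drop 2:c onto {1:b}
drop 3:c onto {2:c}
drop 4:y onto floor
drop 5:b onto {3:c}
drop 6:z onto {3:c}
drop 7:b onto {5:b}
drop 8:y onto {4:y}
drop 9:b onto {7:b}
drop 10:z onto {6:z}
ground layer = {0:b, 4:y}
drop-orders for the pieces not yet dropped (sum over which currently-grounded one goes next):
  1 to go: {8} 1  {9} 1  {10} 1
  2 to go: {4,8} 1  {6,10} 1  {7,9} 1  {8,9} 2  {8,10} 2  {9,10} 2
  3 to go: {4,8,9} 3  {4,8,10} 3  {5,7,9} 1  {6,8,10} 3  {6,9,10} 3  {7,8,9} 3  {7,9,10} 3  {8,9,10} 6
  4 to go: {4,6,8,10} 6  {4,7,8,9} 6  {4,8,9,10} 12  {5,7,8,9} 4  {5,7,9,10} 4  {6,7,9,10} 6  {6,8,9,10} 12  {7,8,9,10} 12
  5 to go: {4,5,7,8,9} 10  {4,6,8,9,10} 30  {4,7,8,9,10} 30  {5,6,7,9,10} 10  {5,7,8,9,10} 20  {6,7,8,9,10} 30
  6 to go: {3,5,6,7,9,10} 10  {4,5,7,8,9,10} 60  {4,6,7,8,9,10} 90  {5,6,7,8,9,10} 60
  7 to go: {2,3,5,6,7,9,10} 10  {3,5,6,7,8,9,10} 70  {4,5,6,7,8,9,10} 210
  8 to go: {1,2,3,5,6,7,9,10} 10  {2,3,5,6,7,8,9,10} 80  {3,4,5,6,7,8,9,10} 280
  9 to go: {0,1,2,3,5,6,7,9,10} 10  {1,2,3,5,6,7,8,9,10} 90  {2,3,4,5,6,7,8,9,10} 360
  if 0:b drops first: 450 orders
  if 4:y drops first: 100 orders
heap linearizations: 550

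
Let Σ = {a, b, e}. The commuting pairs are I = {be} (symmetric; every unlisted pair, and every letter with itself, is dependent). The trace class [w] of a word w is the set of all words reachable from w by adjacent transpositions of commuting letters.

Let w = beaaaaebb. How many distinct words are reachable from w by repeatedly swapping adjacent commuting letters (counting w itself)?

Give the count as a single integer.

drop 0:b onto floor
drop 1:e onto floor
drop 2:a onto {0:b, 1:e}
drop 3:a onto {2:a}
drop 4:a onto {3:a}
drop 5:a onto {4:a}
drop 6:e onto {5:a}
drop 7:b onto {5:a}
drop 8:b onto {7:b}
ground layer = {0:b, 1:e}
drop-orders for the pieces not yet dropped (sum over which currently-grounded one goes next):
  1 to go: {6} 1  {8} 1
  2 to go: {6,8} 2  {7,8} 1
  3 to go: {6,7,8} 3
  4 to go: {5,6,7,8} 3
  5 to go: {4,5,6,7,8} 3
  6 to go: {3,4,5,6,7,8} 3
  7 to go: {2,3,4,5,6,7,8} 3
  if 0:b drops first: 3 orders
  if 1:e drops first: 3 orders
heap linearizations: 6

6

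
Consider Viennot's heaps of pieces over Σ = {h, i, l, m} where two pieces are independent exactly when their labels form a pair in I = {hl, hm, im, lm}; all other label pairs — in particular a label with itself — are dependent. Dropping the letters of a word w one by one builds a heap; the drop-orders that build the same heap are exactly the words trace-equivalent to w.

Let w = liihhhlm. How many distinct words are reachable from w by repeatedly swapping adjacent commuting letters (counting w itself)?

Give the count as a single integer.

32

#0=l has no predecessor
#1=i depends on [0:l]
#2=i depends on [1:i]
#3=h depends on [2:i]
#4=h depends on [3:h]
#5=h depends on [4:h]
#6=l depends on [2:i]
#7=m has no predecessor
sources: [0:l, 7:m]
N(rest) = Σ N(rest − s) over sources s of rest; N(one piece) = 1:
  size 1 → [5]=1  [6]=1  [7]=1
  size 2 → [4,5]=1  [5,6]=2  [5,7]=2  [6,7]=2
  size 3 → [3,4,5]=1  [4,5,6]=3  [4,5,7]=3  [5,6,7]=6
  size 4 → [3,4,5,6]=4  [3,4,5,7]=4  [4,5,6,7]=12
  size 5 → [2,3,4,5,6]=4  [3,4,5,6,7]=20
  size 6 → [1,2,3,4,5,6]=4  [2,3,4,5,6,7]=24
  first=0(l) contributes 28
  first=7(m) contributes 4
|[w]| = 32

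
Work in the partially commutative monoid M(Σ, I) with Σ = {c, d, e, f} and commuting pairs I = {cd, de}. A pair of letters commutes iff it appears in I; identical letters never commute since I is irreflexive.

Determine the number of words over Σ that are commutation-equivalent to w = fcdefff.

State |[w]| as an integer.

piece 0:f — minimal
piece 1:c rests on {0:f}
piece 2:d rests on {0:f}
piece 3:e rests on {1:c}
piece 4:f rests on {2:d, 3:e}
piece 5:f rests on {4:f}
piece 6:f rests on {5:f}
minimal pieces: {0:f}
ways to finish when only these pieces remain (= sum over removing one remaining piece with nothing left below it):
  1 left: {6}→1
  2 left: {5,6}→1
  3 left: {4,5,6}→1
  4 left: {2,4,5,6}→1  {3,4,5,6}→1
  5 left: {1,3,4,5,6}→1  {2,3,4,5,6}→2
  placing 0:f first → 3 extensions

3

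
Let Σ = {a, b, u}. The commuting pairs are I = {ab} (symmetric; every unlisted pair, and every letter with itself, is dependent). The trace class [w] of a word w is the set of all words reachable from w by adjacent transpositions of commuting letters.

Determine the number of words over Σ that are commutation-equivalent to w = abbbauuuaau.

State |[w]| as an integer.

10

drop 0:a onto floor
drop 1:b onto floor
drop 2:b onto {1:b}
drop 3:b onto {2:b}
drop 4:a onto {0:a}
drop 5:u onto {3:b, 4:a}
drop 6:u onto {5:u}
drop 7:u onto {6:u}
drop 8:a onto {7:u}
drop 9:a onto {8:a}
drop 10:u onto {9:a}
ground layer = {0:a, 1:b}
drop-orders for the pieces not yet dropped (sum over which currently-grounded one goes next):
  1 to go: {10} 1
  2 to go: {9,10} 1
  3 to go: {8,9,10} 1
  4 to go: {7,8,9,10} 1
  5 to go: {6,7,8,9,10} 1
  6 to go: {5,6,7,8,9,10} 1
  7 to go: {3,5,6,7,8,9,10} 1  {4,5,6,7,8,9,10} 1
  8 to go: {0,4,5,6,7,8,9,10} 1  {2,3,5,6,7,8,9,10} 1  {3,4,5,6,7,8,9,10} 2
  9 to go: {0,3,4,5,6,7,8,9,10} 3  {1,2,3,5,6,7,8,9,10} 1  {2,3,4,5,6,7,8,9,10} 3
  if 0:a drops first: 4 orders
  if 1:b drops first: 6 orders
heap linearizations: 10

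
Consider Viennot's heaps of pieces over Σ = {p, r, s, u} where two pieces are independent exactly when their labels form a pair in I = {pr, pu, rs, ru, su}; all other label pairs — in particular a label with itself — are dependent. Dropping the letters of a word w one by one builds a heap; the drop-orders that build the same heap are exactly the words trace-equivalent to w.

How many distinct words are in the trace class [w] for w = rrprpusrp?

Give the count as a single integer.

piece 0:r — minimal
piece 1:r rests on {0:r}
piece 2:p — minimal
piece 3:r rests on {1:r}
piece 4:p rests on {2:p}
piece 5:u — minimal
piece 6:s rests on {4:p}
piece 7:r rests on {3:r}
piece 8:p rests on {6:s}
minimal pieces: {0:r, 2:p, 5:u}
ways to finish when only these pieces remain (= sum over removing one remaining piece with nothing left below it):
  1 left: {5}→1  {7}→1  {8}→1
  2 left: {3,7}→1  {5,7}→2  {5,8}→2  {6,8}→1  {7,8}→2
  3 left: {1,3,7}→1  {3,5,7}→3  {3,7,8}→3  {4,6,8}→1  {5,6,8}→3  {5,7,8}→6  {6,7,8}→3
  4 left: {0,1,3,7}→1  {1,3,5,7}→4  {1,3,7,8}→4  {2,4,6,8}→1  {3,5,7,8}→12  {3,6,7,8}→6  {4,5,6,8}→4  {4,6,7,8}→4  {5,6,7,8}→12
  5 left: {0,1,3,5,7}→5  {0,1,3,7,8}→5  {1,3,5,7,8}→20  {1,3,6,7,8}→10  {2,4,5,6,8}→5  {2,4,6,7,8}→5  {3,4,6,7,8}→10  {3,5,6,7,8}→30  {4,5,6,7,8}→20
  6 left: {0,1,3,5,7,8}→30  {0,1,3,6,7,8}→15  {1,3,4,6,7,8}→20  {1,3,5,6,7,8}→60  {2,3,4,6,7,8}→15  {2,4,5,6,7,8}→30  {3,4,5,6,7,8}→60
  7 left: {0,1,3,4,6,7,8}→35  {0,1,3,5,6,7,8}→105  {1,2,3,4,6,7,8}→35  {1,3,4,5,6,7,8}→140  {2,3,4,5,6,7,8}→105
  placing 0:r first → 280 extensions
  placing 2:p first → 280 extensions
  placing 5:u first → 70 extensions
total linear extensions = 630

630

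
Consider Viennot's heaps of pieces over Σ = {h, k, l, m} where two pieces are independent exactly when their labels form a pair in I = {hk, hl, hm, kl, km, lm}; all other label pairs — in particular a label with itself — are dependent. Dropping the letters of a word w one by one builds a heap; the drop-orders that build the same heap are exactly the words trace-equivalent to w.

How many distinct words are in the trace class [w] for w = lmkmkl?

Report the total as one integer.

90

piece 0:l — minimal
piece 1:m — minimal
piece 2:k — minimal
piece 3:m rests on {1:m}
piece 4:k rests on {2:k}
piece 5:l rests on {0:l}
minimal pieces: {0:l, 1:m, 2:k}
ways to finish when only these pieces remain (= sum over removing one remaining piece with nothing left below it):
  1 left: {3}→1  {4}→1  {5}→1
  2 left: {0,5}→1  {1,3}→1  {2,4}→1  {3,4}→2  {3,5}→2  {4,5}→2
  3 left: {0,3,5}→3  {0,4,5}→3  {1,3,4}→3  {1,3,5}→3  {2,3,4}→3  {2,4,5}→3  {3,4,5}→6
  4 left: {0,1,3,5}→6  {0,2,4,5}→6  {0,3,4,5}→12  {1,2,3,4}→6  {1,3,4,5}→12  {2,3,4,5}→12
  placing 0:l first → 30 extensions
  placing 1:m first → 30 extensions
  placing 2:k first → 30 extensions
total linear extensions = 90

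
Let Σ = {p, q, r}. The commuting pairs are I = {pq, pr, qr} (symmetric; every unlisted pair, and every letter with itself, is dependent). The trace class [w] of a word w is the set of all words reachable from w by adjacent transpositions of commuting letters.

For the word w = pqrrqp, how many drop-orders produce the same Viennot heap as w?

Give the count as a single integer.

90

0(p) covers ∅
1(q) covers ∅
2(r) covers ∅
3(r) covers 2:r
4(q) covers 1:q
5(p) covers 0:p
floor of heap: 0:p, 1:q, 2:r
completions by unplaced set U, small U first (add the entries for U minus each lowest piece of U):
  |U|=1: {3}:1  {4}:1  {5}:1
  |U|=2: {0,5}:1  {1,4}:1  {2,3}:1  {3,4}:2  {3,5}:2  {4,5}:2
  |U|=3: {0,3,5}:3  {0,4,5}:3  {1,3,4}:3  {1,4,5}:3  {2,3,4}:3  {2,3,5}:3  {3,4,5}:6
  |U|=4: {0,1,4,5}:6  {0,2,3,5}:6  {0,3,4,5}:12  {1,2,3,4}:6  {1,3,4,5}:12  {2,3,4,5}:12
  start at 0(p): 30
  start at 1(q): 30
  start at 2(r): 30
sum over floor = 90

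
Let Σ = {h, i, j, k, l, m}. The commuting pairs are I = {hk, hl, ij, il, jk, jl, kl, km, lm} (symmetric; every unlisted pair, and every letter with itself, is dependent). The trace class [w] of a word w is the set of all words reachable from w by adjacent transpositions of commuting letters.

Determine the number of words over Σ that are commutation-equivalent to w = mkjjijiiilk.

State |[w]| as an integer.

1540

piece 0:m — minimal
piece 1:k — minimal
piece 2:j rests on {0:m}
piece 3:j rests on {2:j}
piece 4:i rests on {0:m, 1:k}
piece 5:j rests on {3:j}
piece 6:i rests on {4:i}
piece 7:i rests on {6:i}
piece 8:i rests on {7:i}
piece 9:l — minimal
piece 10:k rests on {8:i}
minimal pieces: {0:m, 1:k, 9:l}
ways to finish when only these pieces remain (= sum over removing one remaining piece with nothing left below it):
  1 left: {5}→1  {9}→1  {10}→1
  2 left: {3,5}→1  {5,9}→2  {5,10}→2  {8,10}→1  {9,10}→2
  3 left: {2,3,5}→1  {3,5,9}→3  {3,5,10}→3  {5,8,10}→3  {5,9,10}→6  {7,8,10}→1  {8,9,10}→3
  4 left: {2,3,5,9}→4  {2,3,5,10}→4  {3,5,8,10}→6  {3,5,9,10}→12  {5,7,8,10}→4  {5,8,9,10}→12  {6,7,8,10}→1  {7,8,9,10}→4
  5 left: {2,3,5,8,10}→10  {2,3,5,9,10}→20  {3,5,7,8,10}→10  {3,5,8,9,10}→30  {4,6,7,8,10}→1  {5,6,7,8,10}→5  {5,7,8,9,10}→20  {6,7,8,9,10}→5
  6 left: {1,4,6,7,8,10}→1  {2,3,5,7,8,10}→20  {2,3,5,8,9,10}→60  {3,5,6,7,8,10}→15  {3,5,7,8,9,10}→60  {4,5,6,7,8,10}→6  {4,6,7,8,9,10}→6  {5,6,7,8,9,10}→30
  7 left: {1,4,5,6,7,8,10}→7  {1,4,6,7,8,9,10}→7  {2,3,5,6,7,8,10}→35  {2,3,5,7,8,9,10}→140  {3,4,5,6,7,8,10}→21  {3,5,6,7,8,9,10}→105  {4,5,6,7,8,9,10}→42
  8 left: {1,3,4,5,6,7,8,10}→28  {1,4,5,6,7,8,9,10}→56  {2,3,4,5,6,7,8,10}→56  {2,3,5,6,7,8,9,10}→280  {3,4,5,6,7,8,9,10}→168
  9 left: {0,2,3,4,5,6,7,8,10}→56  {1,2,3,4,5,6,7,8,10}→84  {1,3,4,5,6,7,8,9,10}→252  {2,3,4,5,6,7,8,9,10}→504
  placing 0:m first → 840 extensions
  placing 1:k first → 560 extensions
  placing 9:l first → 140 extensions
total linear extensions = 1540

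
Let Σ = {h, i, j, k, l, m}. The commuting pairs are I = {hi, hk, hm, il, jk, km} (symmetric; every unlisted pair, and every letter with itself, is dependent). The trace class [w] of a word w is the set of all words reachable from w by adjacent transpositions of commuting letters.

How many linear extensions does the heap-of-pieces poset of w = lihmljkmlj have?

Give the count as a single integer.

15

#0=l has no predecessor
#1=i has no predecessor
#2=h depends on [0:l]
#3=m depends on [0:l, 1:i]
#4=l depends on [2:h, 3:m]
#5=j depends on [4:l]
#6=k depends on [4:l]
#7=m depends on [5:j]
#8=l depends on [6:k, 7:m]
#9=j depends on [8:l]
sources: [0:l, 1:i]
N(rest) = Σ N(rest − s) over sources s of rest; N(one piece) = 1:
  size 1 → [9]=1
  size 2 → [8,9]=1
  size 3 → [6,8,9]=1  [7,8,9]=1
  size 4 → [5,7,8,9]=1  [6,7,8,9]=2
  size 5 → [5,6,7,8,9]=3
  size 6 → [4,5,6,7,8,9]=3
  size 7 → [2,4,5,6,7,8,9]=3  [3,4,5,6,7,8,9]=3
  size 8 → [1,3,4,5,6,7,8,9]=3  [2,3,4,5,6,7,8,9]=6
  first=0(l) contributes 9
  first=1(i) contributes 6
|[w]| = 15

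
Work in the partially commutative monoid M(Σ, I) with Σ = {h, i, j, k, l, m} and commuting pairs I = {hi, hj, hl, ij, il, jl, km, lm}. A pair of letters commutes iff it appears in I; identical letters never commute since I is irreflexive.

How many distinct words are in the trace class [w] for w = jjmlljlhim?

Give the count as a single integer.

#0=j has no predecessor
#1=j depends on [0:j]
#2=m depends on [1:j]
#3=l has no predecessor
#4=l depends on [3:l]
#5=j depends on [2:m]
#6=l depends on [4:l]
#7=h depends on [2:m]
#8=i depends on [2:m]
#9=m depends on [5:j, 7:h, 8:i]
sources: [0:j, 3:l]
N(rest) = Σ N(rest − s) over sources s of rest; N(one piece) = 1:
  size 1 → [6]=1  [9]=1
  size 2 → [4,6]=1  [5,9]=1  [6,9]=2  [7,9]=1  [8,9]=1
  size 3 → [3,4,6]=1  [4,6,9]=3  [5,6,9]=3  [5,7,9]=2  [5,8,9]=2  [6,7,9]=3  [6,8,9]=3  [7,8,9]=2
  size 4 → [3,4,6,9]=4  [4,5,6,9]=6  [4,6,7,9]=6  [4,6,8,9]=6  [5,6,7,9]=8  [5,6,8,9]=8  [5,7,8,9]=6  [6,7,8,9]=8
  size 5 → [2,5,7,8,9]=6  [3,4,5,6,9]=10  [3,4,6,7,9]=10  [3,4,6,8,9]=10  [4,5,6,7,9]=20  [4,5,6,8,9]=20  [4,6,7,8,9]=20  [5,6,7,8,9]=30
  size 6 → [1,2,5,7,8,9]=6  [2,5,6,7,8,9]=36  [3,4,5,6,7,9]=40  [3,4,5,6,8,9]=40  [3,4,6,7,8,9]=40  [4,5,6,7,8,9]=90
  size 7 → [0,1,2,5,7,8,9]=6  [1,2,5,6,7,8,9]=42  [2,4,5,6,7,8,9]=126  [3,4,5,6,7,8,9]=210
  size 8 → [0,1,2,5,6,7,8,9]=48  [1,2,4,5,6,7,8,9]=168  [2,3,4,5,6,7,8,9]=336
  first=0(j) contributes 504
  first=3(l) contributes 216
|[w]| = 720

720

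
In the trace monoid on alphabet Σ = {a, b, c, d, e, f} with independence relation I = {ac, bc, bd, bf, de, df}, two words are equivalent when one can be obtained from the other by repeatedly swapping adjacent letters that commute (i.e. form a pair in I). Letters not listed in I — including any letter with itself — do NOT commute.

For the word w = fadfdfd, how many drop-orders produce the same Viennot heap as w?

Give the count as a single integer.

piece 0:f — minimal
piece 1:a rests on {0:f}
piece 2:d rests on {1:a}
piece 3:f rests on {1:a}
piece 4:d rests on {2:d}
piece 5:f rests on {3:f}
piece 6:d rests on {4:d}
minimal pieces: {0:f}
ways to finish when only these pieces remain (= sum over removing one remaining piece with nothing left below it):
  1 left: {5}→1  {6}→1
  2 left: {3,5}→1  {4,6}→1  {5,6}→2
  3 left: {2,4,6}→1  {3,5,6}→3  {4,5,6}→3
  4 left: {2,4,5,6}→4  {3,4,5,6}→6
  5 left: {2,3,4,5,6}→10
  placing 0:f first → 10 extensions

10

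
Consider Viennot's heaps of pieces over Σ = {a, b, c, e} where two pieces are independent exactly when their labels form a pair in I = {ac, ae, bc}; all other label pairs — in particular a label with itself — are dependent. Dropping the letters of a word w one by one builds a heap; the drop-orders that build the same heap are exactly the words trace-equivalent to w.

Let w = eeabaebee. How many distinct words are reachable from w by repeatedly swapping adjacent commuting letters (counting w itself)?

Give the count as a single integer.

drop 0:e onto floor
drop 1:e onto {0:e}
drop 2:a onto floor
drop 3:b onto {1:e, 2:a}
drop 4:a onto {3:b}
drop 5:e onto {3:b}
drop 6:b onto {4:a, 5:e}
drop 7:e onto {6:b}
drop 8:e onto {7:e}
ground layer = {0:e, 2:a}
drop-orders for the pieces not yet dropped (sum over which currently-grounded one goes next):
  1 to go: {8} 1
  2 to go: {7,8} 1
  3 to go: {6,7,8} 1
  4 to go: {4,6,7,8} 1  {5,6,7,8} 1
  5 to go: {4,5,6,7,8} 2
  6 to go: {3,4,5,6,7,8} 2
  7 to go: {1,3,4,5,6,7,8} 2  {2,3,4,5,6,7,8} 2
  if 0:e drops first: 4 orders
  if 2:a drops first: 2 orders
heap linearizations: 6

6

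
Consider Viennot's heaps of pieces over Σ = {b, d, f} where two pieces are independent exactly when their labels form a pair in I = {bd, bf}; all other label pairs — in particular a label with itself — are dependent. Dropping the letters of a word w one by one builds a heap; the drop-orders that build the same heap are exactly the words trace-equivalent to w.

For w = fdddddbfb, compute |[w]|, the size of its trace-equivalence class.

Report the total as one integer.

0(f) covers ∅
1(d) covers 0:f
2(d) covers 1:d
3(d) covers 2:d
4(d) covers 3:d
5(d) covers 4:d
6(b) covers ∅
7(f) covers 5:d
8(b) covers 6:b
floor of heap: 0:f, 6:b
completions by unplaced set U, small U first (add the entries for U minus each lowest piece of U):
  |U|=1: {7}:1  {8}:1
  |U|=2: {5,7}:1  {6,8}:1  {7,8}:2
  |U|=3: {4,5,7}:1  {5,7,8}:3  {6,7,8}:3
  |U|=4: {3,4,5,7}:1  {4,5,7,8}:4  {5,6,7,8}:6
  |U|=5: {2,3,4,5,7}:1  {3,4,5,7,8}:5  {4,5,6,7,8}:10
  |U|=6: {1,2,3,4,5,7}:1  {2,3,4,5,7,8}:6  {3,4,5,6,7,8}:15
  |U|=7: {0,1,2,3,4,5,7}:1  {1,2,3,4,5,7,8}:7  {2,3,4,5,6,7,8}:21
  start at 0(f): 28
  start at 6(b): 8
sum over floor = 36

36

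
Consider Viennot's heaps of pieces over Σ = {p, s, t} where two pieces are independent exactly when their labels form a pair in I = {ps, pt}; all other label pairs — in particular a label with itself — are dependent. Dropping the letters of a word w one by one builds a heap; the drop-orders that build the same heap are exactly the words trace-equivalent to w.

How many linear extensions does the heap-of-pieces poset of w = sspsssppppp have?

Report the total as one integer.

462

drop 0:s onto floor
drop 1:s onto {0:s}
drop 2:p onto floor
drop 3:s onto {1:s}
drop 4:s onto {3:s}
drop 5:s onto {4:s}
drop 6:p onto {2:p}
drop 7:p onto {6:p}
drop 8:p onto {7:p}
drop 9:p onto {8:p}
drop 10:p onto {9:p}
ground layer = {0:s, 2:p}
drop-orders for the pieces not yet dropped (sum over which currently-grounded one goes next):
  1 to go: {5} 1  {10} 1
  2 to go: {4,5} 1  {5,10} 2  {9,10} 1
  3 to go: {3,4,5} 1  {4,5,10} 3  {5,9,10} 3  {8,9,10} 1
  4 to go: {1,3,4,5} 1  {3,4,5,10} 4  {4,5,9,10} 6  {5,8,9,10} 4  {7,8,9,10} 1
  5 to go: {0,1,3,4,5} 1  {1,3,4,5,10} 5  {3,4,5,9,10} 10  {4,5,8,9,10} 10  {5,7,8,9,10} 5  {6,7,8,9,10} 1
  6 to go: {0,1,3,4,5,10} 6  {1,3,4,5,9,10} 15  {2,6,7,8,9,10} 1  {3,4,5,8,9,10} 20  {4,5,7,8,9,10} 15  {5,6,7,8,9,10} 6
  7 to go: {0,1,3,4,5,9,10} 21  {1,3,4,5,8,9,10} 35  {2,5,6,7,8,9,10} 7  {3,4,5,7,8,9,10} 35  {4,5,6,7,8,9,10} 21
  8 to go: {0,1,3,4,5,8,9,10} 56  {1,3,4,5,7,8,9,10} 70  {2,4,5,6,7,8,9,10} 28  {3,4,5,6,7,8,9,10} 56
  9 to go: {0,1,3,4,5,7,8,9,10} 126  {1,3,4,5,6,7,8,9,10} 126  {2,3,4,5,6,7,8,9,10} 84
  if 0:s drops first: 210 orders
  if 2:p drops first: 252 orders
heap linearizations: 462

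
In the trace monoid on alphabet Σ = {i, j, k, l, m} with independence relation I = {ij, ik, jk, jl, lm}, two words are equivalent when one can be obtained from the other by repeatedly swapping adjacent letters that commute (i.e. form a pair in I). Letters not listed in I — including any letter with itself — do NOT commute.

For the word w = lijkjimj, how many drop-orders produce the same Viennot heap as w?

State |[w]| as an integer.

#0=l has no predecessor
#1=i depends on [0:l]
#2=j has no predecessor
#3=k depends on [0:l]
#4=j depends on [2:j]
#5=i depends on [1:i]
#6=m depends on [3:k, 4:j, 5:i]
#7=j depends on [6:m]
sources: [0:l, 2:j]
N(rest) = Σ N(rest − s) over sources s of rest; N(one piece) = 1:
  size 1 → [7]=1
  size 2 → [6,7]=1
  size 3 → [3,6,7]=1  [4,6,7]=1  [5,6,7]=1
  size 4 → [1,5,6,7]=1  [2,4,6,7]=1  [3,4,6,7]=2  [3,5,6,7]=2  [4,5,6,7]=2
  size 5 → [1,3,5,6,7]=3  [1,4,5,6,7]=3  [2,3,4,6,7]=3  [2,4,5,6,7]=3  [3,4,5,6,7]=6
  size 6 → [0,1,3,5,6,7]=3  [1,2,4,5,6,7]=6  [1,3,4,5,6,7]=12  [2,3,4,5,6,7]=12
  first=0(l) contributes 30
  first=2(j) contributes 15
|[w]| = 45

45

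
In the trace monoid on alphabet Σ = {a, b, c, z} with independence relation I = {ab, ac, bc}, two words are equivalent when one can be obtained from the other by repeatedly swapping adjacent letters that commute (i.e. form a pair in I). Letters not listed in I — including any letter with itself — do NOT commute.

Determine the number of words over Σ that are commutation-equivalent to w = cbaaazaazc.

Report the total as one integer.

20

drop 0:c onto floor
drop 1:b onto floor
drop 2:a onto floor
drop 3:a onto {2:a}
drop 4:a onto {3:a}
drop 5:z onto {0:c, 1:b, 4:a}
drop 6:a onto {5:z}
drop 7:a onto {6:a}
drop 8:z onto {7:a}
drop 9:c onto {8:z}
ground layer = {0:c, 1:b, 2:a}
drop-orders for the pieces not yet dropped (sum over which currently-grounded one goes next):
  1 to go: {9} 1
  2 to go: {8,9} 1
  3 to go: {7,8,9} 1
  4 to go: {6,7,8,9} 1
  5 to go: {5,6,7,8,9} 1
  6 to go: {0,5,6,7,8,9} 1  {1,5,6,7,8,9} 1  {4,5,6,7,8,9} 1
  7 to go: {0,1,5,6,7,8,9} 2  {0,4,5,6,7,8,9} 2  {1,4,5,6,7,8,9} 2  {3,4,5,6,7,8,9} 1
  8 to go: {0,1,4,5,6,7,8,9} 6  {0,3,4,5,6,7,8,9} 3  {1,3,4,5,6,7,8,9} 3  {2,3,4,5,6,7,8,9} 1
  if 0:c drops first: 4 orders
  if 1:b drops first: 4 orders
  if 2:a drops first: 12 orders
heap linearizations: 20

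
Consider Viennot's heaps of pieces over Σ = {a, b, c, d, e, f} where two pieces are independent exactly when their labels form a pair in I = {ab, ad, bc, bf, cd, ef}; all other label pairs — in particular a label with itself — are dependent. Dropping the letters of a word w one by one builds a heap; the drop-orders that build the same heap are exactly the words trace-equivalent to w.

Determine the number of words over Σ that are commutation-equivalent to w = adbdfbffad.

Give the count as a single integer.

drop 0:a onto floor
drop 1:d onto floor
drop 2:b onto {1:d}
drop 3:d onto {2:b}
drop 4:f onto {0:a, 3:d}
drop 5:b onto {3:d}
drop 6:f onto {4:f}
drop 7:f onto {6:f}
drop 8:a onto {7:f}
drop 9:d onto {5:b, 7:f}
ground layer = {0:a, 1:d}
drop-orders for the pieces not yet dropped (sum over which currently-grounded one goes next):
  1 to go: {8} 1  {9} 1
  2 to go: {5,9} 1  {8,9} 2
  3 to go: {5,8,9} 3  {7,8,9} 2
  4 to go: {5,7,8,9} 5  {6,7,8,9} 2
  5 to go: {4,6,7,8,9} 2  {5,6,7,8,9} 7
  6 to go: {0,4,6,7,8,9} 2  {4,5,6,7,8,9} 9
  7 to go: {0,4,5,6,7,8,9} 11  {3,4,5,6,7,8,9} 9
  8 to go: {0,3,4,5,6,7,8,9} 20  {2,3,4,5,6,7,8,9} 9
  if 0:a drops first: 9 orders
  if 1:d drops first: 29 orders
heap linearizations: 38

38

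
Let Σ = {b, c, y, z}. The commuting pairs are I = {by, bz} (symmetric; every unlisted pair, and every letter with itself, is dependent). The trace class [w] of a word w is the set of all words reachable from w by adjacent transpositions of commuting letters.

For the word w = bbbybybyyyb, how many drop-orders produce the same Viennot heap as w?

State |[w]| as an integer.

#0=b has no predecessor
#1=b depends on [0:b]
#2=b depends on [1:b]
#3=y has no predecessor
#4=b depends on [2:b]
#5=y depends on [3:y]
#6=b depends on [4:b]
#7=y depends on [5:y]
#8=y depends on [7:y]
#9=y depends on [8:y]
#10=b depends on [6:b]
sources: [0:b, 3:y]
N(rest) = Σ N(rest − s) over sources s of rest; N(one piece) = 1:
  size 1 → [9]=1  [10]=1
  size 2 → [6,10]=1  [8,9]=1  [9,10]=2
  size 3 → [4,6,10]=1  [6,9,10]=3  [7,8,9]=1  [8,9,10]=3
  size 4 → [2,4,6,10]=1  [4,6,9,10]=4  [5,7,8,9]=1  [6,8,9,10]=6  [7,8,9,10]=4
  size 5 → [1,2,4,6,10]=1  [2,4,6,9,10]=5  [3,5,7,8,9]=1  [4,6,8,9,10]=10  [5,7,8,9,10]=5  [6,7,8,9,10]=10
  size 6 → [0,1,2,4,6,10]=1  [1,2,4,6,9,10]=6  [2,4,6,8,9,10]=15  [3,5,7,8,9,10]=6  [4,6,7,8,9,10]=20  [5,6,7,8,9,10]=15
  size 7 → [0,1,2,4,6,9,10]=7  [1,2,4,6,8,9,10]=21  [2,4,6,7,8,9,10]=35  [3,5,6,7,8,9,10]=21  [4,5,6,7,8,9,10]=35
  size 8 → [0,1,2,4,6,8,9,10]=28  [1,2,4,6,7,8,9,10]=56  [2,4,5,6,7,8,9,10]=70  [3,4,5,6,7,8,9,10]=56
  size 9 → [0,1,2,4,6,7,8,9,10]=84  [1,2,4,5,6,7,8,9,10]=126  [2,3,4,5,6,7,8,9,10]=126
  first=0(b) contributes 252
  first=3(y) contributes 210
|[w]| = 462

462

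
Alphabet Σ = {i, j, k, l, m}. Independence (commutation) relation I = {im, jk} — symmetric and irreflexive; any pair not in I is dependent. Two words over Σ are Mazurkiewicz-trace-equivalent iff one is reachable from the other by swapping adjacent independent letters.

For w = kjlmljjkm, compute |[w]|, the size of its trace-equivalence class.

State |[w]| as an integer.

6

piece 0:k — minimal
piece 1:j — minimal
piece 2:l rests on {0:k, 1:j}
piece 3:m rests on {2:l}
piece 4:l rests on {3:m}
piece 5:j rests on {4:l}
piece 6:j rests on {5:j}
piece 7:k rests on {4:l}
piece 8:m rests on {6:j, 7:k}
minimal pieces: {0:k, 1:j}
ways to finish when only these pieces remain (= sum over removing one remaining piece with nothing left below it):
  1 left: {8}→1
  2 left: {6,8}→1  {7,8}→1
  3 left: {5,6,8}→1  {6,7,8}→2
  4 left: {5,6,7,8}→3
  5 left: {4,5,6,7,8}→3
  6 left: {3,4,5,6,7,8}→3
  7 left: {2,3,4,5,6,7,8}→3
  placing 0:k first → 3 extensions
  placing 1:j first → 3 extensions
total linear extensions = 6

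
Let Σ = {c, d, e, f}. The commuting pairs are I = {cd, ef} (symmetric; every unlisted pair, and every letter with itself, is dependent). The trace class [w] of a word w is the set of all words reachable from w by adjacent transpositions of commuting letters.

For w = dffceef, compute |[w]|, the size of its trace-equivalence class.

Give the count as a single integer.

3

piece 0:d — minimal
piece 1:f rests on {0:d}
piece 2:f rests on {1:f}
piece 3:c rests on {2:f}
piece 4:e rests on {3:c}
piece 5:e rests on {4:e}
piece 6:f rests on {3:c}
minimal pieces: {0:d}
ways to finish when only these pieces remain (= sum over removing one remaining piece with nothing left below it):
  1 left: {5}→1  {6}→1
  2 left: {4,5}→1  {5,6}→2
  3 left: {4,5,6}→3
  4 left: {3,4,5,6}→3
  5 left: {2,3,4,5,6}→3
  placing 0:d first → 3 extensions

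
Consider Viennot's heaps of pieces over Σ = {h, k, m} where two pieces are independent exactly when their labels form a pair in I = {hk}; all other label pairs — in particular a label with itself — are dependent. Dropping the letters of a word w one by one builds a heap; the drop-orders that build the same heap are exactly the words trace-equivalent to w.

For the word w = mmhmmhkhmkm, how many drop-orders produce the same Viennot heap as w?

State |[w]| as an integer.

0(m) covers ∅
1(m) covers 0:m
2(h) covers 1:m
3(m) covers 2:h
4(m) covers 3:m
5(h) covers 4:m
6(k) covers 4:m
7(h) covers 5:h
8(m) covers 6:k, 7:h
9(k) covers 8:m
10(m) covers 9:k
floor of heap: 0:m
completions by unplaced set U, small U first (add the entries for U minus each lowest piece of U):
  |U|=1: {10}:1
  |U|=2: {9,10}:1
  |U|=3: {8,9,10}:1
  |U|=4: {6,8,9,10}:1  {7,8,9,10}:1
  |U|=5: {5,7,8,9,10}:1  {6,7,8,9,10}:2
  |U|=6: {5,6,7,8,9,10}:3
  |U|=7: {4,5,6,7,8,9,10}:3
  |U|=8: {3,4,5,6,7,8,9,10}:3
  |U|=9: {2,3,4,5,6,7,8,9,10}:3
  start at 0(m): 3

3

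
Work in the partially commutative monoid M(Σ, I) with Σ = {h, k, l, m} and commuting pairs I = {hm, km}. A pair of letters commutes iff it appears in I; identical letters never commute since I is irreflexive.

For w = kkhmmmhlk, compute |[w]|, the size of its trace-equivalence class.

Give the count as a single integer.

0(k) covers ∅
1(k) covers 0:k
2(h) covers 1:k
3(m) covers ∅
4(m) covers 3:m
5(m) covers 4:m
6(h) covers 2:h
7(l) covers 5:m, 6:h
8(k) covers 7:l
floor of heap: 0:k, 3:m
completions by unplaced set U, small U first (add the entries for U minus each lowest piece of U):
  |U|=1: {8}:1
  |U|=2: {7,8}:1
  |U|=3: {5,7,8}:1  {6,7,8}:1
  |U|=4: {2,6,7,8}:1  {4,5,7,8}:1  {5,6,7,8}:2
  |U|=5: {1,2,6,7,8}:1  {2,5,6,7,8}:3  {3,4,5,7,8}:1  {4,5,6,7,8}:3
  |U|=6: {0,1,2,6,7,8}:1  {1,2,5,6,7,8}:4  {2,4,5,6,7,8}:6  {3,4,5,6,7,8}:4
  |U|=7: {0,1,2,5,6,7,8}:5  {1,2,4,5,6,7,8}:10  {2,3,4,5,6,7,8}:10
  start at 0(k): 20
  start at 3(m): 15
sum over floor = 35

35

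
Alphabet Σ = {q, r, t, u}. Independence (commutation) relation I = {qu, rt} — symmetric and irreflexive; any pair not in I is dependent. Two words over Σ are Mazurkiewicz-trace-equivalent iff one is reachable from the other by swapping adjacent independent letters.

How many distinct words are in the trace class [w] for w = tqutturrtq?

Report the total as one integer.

0(t) covers ∅
1(q) covers 0:t
2(u) covers 0:t
3(t) covers 1:q, 2:u
4(t) covers 3:t
5(u) covers 4:t
6(r) covers 5:u
7(r) covers 6:r
8(t) covers 5:u
9(q) covers 7:r, 8:t
floor of heap: 0:t
completions by unplaced set U, small U first (add the entries for U minus each lowest piece of U):
  |U|=1: {9}:1
  |U|=2: {7,9}:1  {8,9}:1
  |U|=3: {6,7,9}:1  {7,8,9}:2
  |U|=4: {6,7,8,9}:3
  |U|=5: {5,6,7,8,9}:3
  |U|=6: {4,5,6,7,8,9}:3
  |U|=7: {3,4,5,6,7,8,9}:3
  |U|=8: {1,3,4,5,6,7,8,9}:3  {2,3,4,5,6,7,8,9}:3
  start at 0(t): 6

6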